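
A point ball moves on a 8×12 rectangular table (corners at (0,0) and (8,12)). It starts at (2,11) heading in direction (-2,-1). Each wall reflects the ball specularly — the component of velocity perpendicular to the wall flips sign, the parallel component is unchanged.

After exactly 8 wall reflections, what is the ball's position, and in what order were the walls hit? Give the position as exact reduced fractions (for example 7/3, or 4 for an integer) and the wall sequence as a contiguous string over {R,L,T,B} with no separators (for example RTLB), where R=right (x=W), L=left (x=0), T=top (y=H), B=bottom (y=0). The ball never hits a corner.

1. t=1 → L at (0,10); v=(2,-1)
2. t=4 → R at (8,6); v=(-2,-1)
3. t=4 → L at (0,2); v=(2,-1)
4. t=2 → B at (4,0); v=(2,1)
5. t=2 → R at (8,2); v=(-2,1)
6. t=4 → L at (0,6); v=(2,1)
7. t=4 → R at (8,10); v=(-2,1)
8. t=2 → T at (4,12); v=(-2,-1)

Final position: (4,12)
Wall sequence: LRLBRLRT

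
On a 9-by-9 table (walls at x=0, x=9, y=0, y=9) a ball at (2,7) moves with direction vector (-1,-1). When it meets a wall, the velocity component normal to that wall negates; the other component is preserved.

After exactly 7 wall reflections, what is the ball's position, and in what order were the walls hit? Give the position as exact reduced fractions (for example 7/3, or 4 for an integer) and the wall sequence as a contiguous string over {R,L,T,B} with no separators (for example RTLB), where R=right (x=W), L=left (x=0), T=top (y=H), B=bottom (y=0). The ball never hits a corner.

1. t=2 → L at (0,5); v=(1,-1)
2. t=5 → B at (5,0); v=(1,1)
3. t=4 → R at (9,4); v=(-1,1)
4. t=5 → T at (4,9); v=(-1,-1)
5. t=4 → L at (0,5); v=(1,-1)
6. t=5 → B at (5,0); v=(1,1)
7. t=4 → R at (9,4); v=(-1,1)

Final position: (9,4)
Wall sequence: LBRTLBR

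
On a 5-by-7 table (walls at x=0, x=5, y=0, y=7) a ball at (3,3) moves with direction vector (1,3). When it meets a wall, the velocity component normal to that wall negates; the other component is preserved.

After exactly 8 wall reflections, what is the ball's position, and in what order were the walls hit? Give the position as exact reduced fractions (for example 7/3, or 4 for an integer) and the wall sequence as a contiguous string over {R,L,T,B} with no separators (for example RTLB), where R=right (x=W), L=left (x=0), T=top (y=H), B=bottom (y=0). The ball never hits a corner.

1. t=4/3 → T at (13/3,7); v=(1,-3)
2. t=2/3 → R at (5,5); v=(-1,-3)
3. t=5/3 → B at (10/3,0); v=(-1,3)
4. t=7/3 → T at (1,7); v=(-1,-3)
5. t=1 → L at (0,4); v=(1,-3)
6. t=4/3 → B at (4/3,0); v=(1,3)
7. t=7/3 → T at (11/3,7); v=(1,-3)
8. t=4/3 → R at (5,3); v=(-1,-3)

Final position: (5,3)
Wall sequence: TRBTLBTR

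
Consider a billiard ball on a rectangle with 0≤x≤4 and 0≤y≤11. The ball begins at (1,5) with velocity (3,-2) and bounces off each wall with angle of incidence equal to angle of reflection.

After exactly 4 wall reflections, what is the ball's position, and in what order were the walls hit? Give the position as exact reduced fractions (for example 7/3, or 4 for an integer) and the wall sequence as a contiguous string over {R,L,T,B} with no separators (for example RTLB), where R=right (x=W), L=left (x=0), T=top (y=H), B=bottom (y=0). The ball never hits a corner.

Final position: (4,7/3)
Wall sequence: RLBR

1. t=1 → R at (4,3); v=(-3,-2)
2. t=4/3 → L at (0,1/3); v=(3,-2)
3. t=1/6 → B at (1/2,0); v=(3,2)
4. t=7/6 → R at (4,7/3); v=(-3,2)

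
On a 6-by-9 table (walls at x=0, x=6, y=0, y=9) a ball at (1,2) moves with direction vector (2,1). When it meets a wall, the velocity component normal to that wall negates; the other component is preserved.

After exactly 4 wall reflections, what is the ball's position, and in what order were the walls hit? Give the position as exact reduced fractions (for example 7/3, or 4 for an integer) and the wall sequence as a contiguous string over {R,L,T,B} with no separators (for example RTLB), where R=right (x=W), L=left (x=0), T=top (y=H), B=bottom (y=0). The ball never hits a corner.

Final position: (6,15/2)
Wall sequence: RLTR

1. t=5/2 → R at (6,9/2); v=(-2,1)
2. t=3 → L at (0,15/2); v=(2,1)
3. t=3/2 → T at (3,9); v=(2,-1)
4. t=3/2 → R at (6,15/2); v=(-2,-1)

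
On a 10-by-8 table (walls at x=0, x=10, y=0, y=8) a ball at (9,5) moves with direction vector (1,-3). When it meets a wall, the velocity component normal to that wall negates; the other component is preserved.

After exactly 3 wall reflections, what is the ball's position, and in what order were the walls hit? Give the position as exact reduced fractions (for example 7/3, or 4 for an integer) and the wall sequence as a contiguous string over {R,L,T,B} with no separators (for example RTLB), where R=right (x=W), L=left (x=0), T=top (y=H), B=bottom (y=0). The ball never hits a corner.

Final position: (20/3,8)
Wall sequence: RBT

1. t=1 → R at (10,2); v=(-1,-3)
2. t=2/3 → B at (28/3,0); v=(-1,3)
3. t=8/3 → T at (20/3,8); v=(-1,-3)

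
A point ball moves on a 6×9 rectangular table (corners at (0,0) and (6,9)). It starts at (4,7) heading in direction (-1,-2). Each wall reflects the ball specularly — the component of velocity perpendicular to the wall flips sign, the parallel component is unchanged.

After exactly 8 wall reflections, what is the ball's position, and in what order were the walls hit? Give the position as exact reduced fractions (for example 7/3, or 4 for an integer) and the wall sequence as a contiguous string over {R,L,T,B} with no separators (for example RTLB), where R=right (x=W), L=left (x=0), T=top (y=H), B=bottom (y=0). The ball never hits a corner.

Final position: (11/2,0)
Wall sequence: BLTRBLTB

1. t=7/2 → B at (1/2,0); v=(-1,2)
2. t=1/2 → L at (0,1); v=(1,2)
3. t=4 → T at (4,9); v=(1,-2)
4. t=2 → R at (6,5); v=(-1,-2)
5. t=5/2 → B at (7/2,0); v=(-1,2)
6. t=7/2 → L at (0,7); v=(1,2)
7. t=1 → T at (1,9); v=(1,-2)
8. t=9/2 → B at (11/2,0); v=(1,2)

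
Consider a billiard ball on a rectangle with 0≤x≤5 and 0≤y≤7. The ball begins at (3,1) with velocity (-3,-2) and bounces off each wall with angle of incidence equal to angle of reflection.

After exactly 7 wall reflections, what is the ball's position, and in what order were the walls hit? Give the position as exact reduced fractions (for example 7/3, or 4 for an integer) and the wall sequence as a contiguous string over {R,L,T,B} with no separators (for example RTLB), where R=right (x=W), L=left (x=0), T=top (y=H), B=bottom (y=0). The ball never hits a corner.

1. t=1/2 → B at (3/2,0); v=(-3,2)
2. t=1/2 → L at (0,1); v=(3,2)
3. t=5/3 → R at (5,13/3); v=(-3,2)
4. t=4/3 → T at (1,7); v=(-3,-2)
5. t=1/3 → L at (0,19/3); v=(3,-2)
6. t=5/3 → R at (5,3); v=(-3,-2)
7. t=3/2 → B at (1/2,0); v=(-3,2)

Final position: (1/2,0)
Wall sequence: BLRTLRB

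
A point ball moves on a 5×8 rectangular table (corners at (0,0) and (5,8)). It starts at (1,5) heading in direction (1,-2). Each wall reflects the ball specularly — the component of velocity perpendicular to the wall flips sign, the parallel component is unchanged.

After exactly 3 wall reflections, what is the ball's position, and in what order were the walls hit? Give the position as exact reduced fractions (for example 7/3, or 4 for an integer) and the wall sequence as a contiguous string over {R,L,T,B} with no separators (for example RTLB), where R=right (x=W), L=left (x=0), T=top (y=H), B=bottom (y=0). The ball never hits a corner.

1. t=5/2 → B at (7/2,0); v=(1,2)
2. t=3/2 → R at (5,3); v=(-1,2)
3. t=5/2 → T at (5/2,8); v=(-1,-2)

Final position: (5/2,8)
Wall sequence: BRT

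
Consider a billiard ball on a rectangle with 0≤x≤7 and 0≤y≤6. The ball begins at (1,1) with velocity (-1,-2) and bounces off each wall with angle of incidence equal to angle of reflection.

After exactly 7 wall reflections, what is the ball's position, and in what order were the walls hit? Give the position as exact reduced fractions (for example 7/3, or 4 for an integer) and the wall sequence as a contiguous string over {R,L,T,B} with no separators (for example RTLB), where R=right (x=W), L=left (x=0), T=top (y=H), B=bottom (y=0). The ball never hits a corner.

Final position: (5/2,0)
Wall sequence: BLTBRTB

1. t=1/2 → B at (1/2,0); v=(-1,2)
2. t=1/2 → L at (0,1); v=(1,2)
3. t=5/2 → T at (5/2,6); v=(1,-2)
4. t=3 → B at (11/2,0); v=(1,2)
5. t=3/2 → R at (7,3); v=(-1,2)
6. t=3/2 → T at (11/2,6); v=(-1,-2)
7. t=3 → B at (5/2,0); v=(-1,2)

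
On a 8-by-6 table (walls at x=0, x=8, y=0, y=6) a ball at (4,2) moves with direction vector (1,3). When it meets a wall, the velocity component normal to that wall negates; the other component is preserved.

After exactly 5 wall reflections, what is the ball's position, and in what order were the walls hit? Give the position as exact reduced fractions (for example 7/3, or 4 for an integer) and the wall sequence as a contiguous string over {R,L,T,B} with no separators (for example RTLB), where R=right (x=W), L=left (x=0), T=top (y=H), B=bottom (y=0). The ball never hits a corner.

1. t=4/3 → T at (16/3,6); v=(1,-3)
2. t=2 → B at (22/3,0); v=(1,3)
3. t=2/3 → R at (8,2); v=(-1,3)
4. t=4/3 → T at (20/3,6); v=(-1,-3)
5. t=2 → B at (14/3,0); v=(-1,3)

Final position: (14/3,0)
Wall sequence: TBRTB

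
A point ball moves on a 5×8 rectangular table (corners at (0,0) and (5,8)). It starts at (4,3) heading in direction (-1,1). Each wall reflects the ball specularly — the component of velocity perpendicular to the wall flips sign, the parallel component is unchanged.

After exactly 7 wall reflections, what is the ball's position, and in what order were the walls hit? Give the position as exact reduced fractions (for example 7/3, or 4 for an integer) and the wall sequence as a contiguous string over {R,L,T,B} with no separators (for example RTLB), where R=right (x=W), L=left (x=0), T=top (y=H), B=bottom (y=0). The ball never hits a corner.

1. t=4 → L at (0,7); v=(1,1)
2. t=1 → T at (1,8); v=(1,-1)
3. t=4 → R at (5,4); v=(-1,-1)
4. t=4 → B at (1,0); v=(-1,1)
5. t=1 → L at (0,1); v=(1,1)
6. t=5 → R at (5,6); v=(-1,1)
7. t=2 → T at (3,8); v=(-1,-1)

Final position: (3,8)
Wall sequence: LTRBLRT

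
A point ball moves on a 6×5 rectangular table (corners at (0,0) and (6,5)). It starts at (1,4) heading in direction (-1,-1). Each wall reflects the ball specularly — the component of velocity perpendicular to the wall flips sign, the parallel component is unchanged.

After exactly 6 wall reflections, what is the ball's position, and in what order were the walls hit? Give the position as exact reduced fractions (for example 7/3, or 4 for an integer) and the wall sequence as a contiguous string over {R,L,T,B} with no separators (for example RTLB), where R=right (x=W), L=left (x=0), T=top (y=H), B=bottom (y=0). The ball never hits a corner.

1. t=1 → L at (0,3); v=(1,-1)
2. t=3 → B at (3,0); v=(1,1)
3. t=3 → R at (6,3); v=(-1,1)
4. t=2 → T at (4,5); v=(-1,-1)
5. t=4 → L at (0,1); v=(1,-1)
6. t=1 → B at (1,0); v=(1,1)

Final position: (1,0)
Wall sequence: LBRTLB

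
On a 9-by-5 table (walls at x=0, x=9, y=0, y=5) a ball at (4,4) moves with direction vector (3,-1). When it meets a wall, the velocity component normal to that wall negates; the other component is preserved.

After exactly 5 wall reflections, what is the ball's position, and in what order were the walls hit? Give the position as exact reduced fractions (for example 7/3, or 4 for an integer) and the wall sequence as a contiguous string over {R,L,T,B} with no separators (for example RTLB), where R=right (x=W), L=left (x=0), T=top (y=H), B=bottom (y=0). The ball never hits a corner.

Final position: (5,5)
Wall sequence: RBLRT

1. t=5/3 → R at (9,7/3); v=(-3,-1)
2. t=7/3 → B at (2,0); v=(-3,1)
3. t=2/3 → L at (0,2/3); v=(3,1)
4. t=3 → R at (9,11/3); v=(-3,1)
5. t=4/3 → T at (5,5); v=(-3,-1)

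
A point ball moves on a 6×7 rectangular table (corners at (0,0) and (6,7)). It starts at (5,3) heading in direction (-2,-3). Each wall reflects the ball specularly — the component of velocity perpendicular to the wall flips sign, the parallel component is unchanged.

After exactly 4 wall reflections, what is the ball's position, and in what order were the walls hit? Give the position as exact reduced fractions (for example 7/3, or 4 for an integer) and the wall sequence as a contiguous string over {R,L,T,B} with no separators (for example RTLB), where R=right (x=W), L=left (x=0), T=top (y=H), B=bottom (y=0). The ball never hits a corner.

Final position: (6,1/2)
Wall sequence: BLTR

1. t=1 → B at (3,0); v=(-2,3)
2. t=3/2 → L at (0,9/2); v=(2,3)
3. t=5/6 → T at (5/3,7); v=(2,-3)
4. t=13/6 → R at (6,1/2); v=(-2,-3)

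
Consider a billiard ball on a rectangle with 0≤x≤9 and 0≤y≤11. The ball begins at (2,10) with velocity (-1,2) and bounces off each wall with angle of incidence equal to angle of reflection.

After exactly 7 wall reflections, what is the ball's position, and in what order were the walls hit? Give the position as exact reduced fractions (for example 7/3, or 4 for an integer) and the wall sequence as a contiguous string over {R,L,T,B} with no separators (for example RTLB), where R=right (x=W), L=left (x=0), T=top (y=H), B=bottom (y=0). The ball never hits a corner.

Final position: (0,6)
Wall sequence: TLBRTBL

1. t=1/2 → T at (3/2,11); v=(-1,-2)
2. t=3/2 → L at (0,8); v=(1,-2)
3. t=4 → B at (4,0); v=(1,2)
4. t=5 → R at (9,10); v=(-1,2)
5. t=1/2 → T at (17/2,11); v=(-1,-2)
6. t=11/2 → B at (3,0); v=(-1,2)
7. t=3 → L at (0,6); v=(1,2)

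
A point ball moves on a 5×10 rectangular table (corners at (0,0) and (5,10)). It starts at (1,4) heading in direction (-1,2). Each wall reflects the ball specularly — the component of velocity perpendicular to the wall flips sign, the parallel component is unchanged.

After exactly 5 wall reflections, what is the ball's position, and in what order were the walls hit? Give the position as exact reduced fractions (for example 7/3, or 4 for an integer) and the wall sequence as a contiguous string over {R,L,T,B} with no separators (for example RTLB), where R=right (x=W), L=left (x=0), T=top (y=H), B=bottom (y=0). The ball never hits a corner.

1. t=1 → L at (0,6); v=(1,2)
2. t=2 → T at (2,10); v=(1,-2)
3. t=3 → R at (5,4); v=(-1,-2)
4. t=2 → B at (3,0); v=(-1,2)
5. t=3 → L at (0,6); v=(1,2)

Final position: (0,6)
Wall sequence: LTRBL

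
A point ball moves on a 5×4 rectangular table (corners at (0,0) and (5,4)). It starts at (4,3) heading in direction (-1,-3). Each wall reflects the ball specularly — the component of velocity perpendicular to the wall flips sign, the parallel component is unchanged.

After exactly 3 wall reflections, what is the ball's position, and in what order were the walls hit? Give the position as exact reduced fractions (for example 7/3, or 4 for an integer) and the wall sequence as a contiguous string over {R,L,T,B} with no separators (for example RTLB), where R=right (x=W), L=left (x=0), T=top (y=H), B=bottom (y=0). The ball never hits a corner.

Final position: (1/3,0)
Wall sequence: BTB

1. t=1 → B at (3,0); v=(-1,3)
2. t=4/3 → T at (5/3,4); v=(-1,-3)
3. t=4/3 → B at (1/3,0); v=(-1,3)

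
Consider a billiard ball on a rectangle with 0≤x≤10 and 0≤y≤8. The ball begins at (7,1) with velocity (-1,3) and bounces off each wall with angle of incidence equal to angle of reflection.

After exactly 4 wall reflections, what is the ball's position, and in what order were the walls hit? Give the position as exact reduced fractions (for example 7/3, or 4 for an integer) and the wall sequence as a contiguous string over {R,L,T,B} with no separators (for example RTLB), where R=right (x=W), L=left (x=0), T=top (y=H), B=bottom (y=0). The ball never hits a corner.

Final position: (2/3,8)
Wall sequence: TBLT

1. t=7/3 → T at (14/3,8); v=(-1,-3)
2. t=8/3 → B at (2,0); v=(-1,3)
3. t=2 → L at (0,6); v=(1,3)
4. t=2/3 → T at (2/3,8); v=(1,-3)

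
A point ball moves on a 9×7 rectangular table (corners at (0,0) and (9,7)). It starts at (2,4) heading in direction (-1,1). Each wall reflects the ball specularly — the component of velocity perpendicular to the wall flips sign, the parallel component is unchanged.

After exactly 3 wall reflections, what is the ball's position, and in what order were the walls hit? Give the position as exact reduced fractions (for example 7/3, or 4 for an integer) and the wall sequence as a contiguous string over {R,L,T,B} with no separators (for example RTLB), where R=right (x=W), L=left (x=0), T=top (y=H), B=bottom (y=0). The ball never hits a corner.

Final position: (8,0)
Wall sequence: LTB

1. t=2 → L at (0,6); v=(1,1)
2. t=1 → T at (1,7); v=(1,-1)
3. t=7 → B at (8,0); v=(1,1)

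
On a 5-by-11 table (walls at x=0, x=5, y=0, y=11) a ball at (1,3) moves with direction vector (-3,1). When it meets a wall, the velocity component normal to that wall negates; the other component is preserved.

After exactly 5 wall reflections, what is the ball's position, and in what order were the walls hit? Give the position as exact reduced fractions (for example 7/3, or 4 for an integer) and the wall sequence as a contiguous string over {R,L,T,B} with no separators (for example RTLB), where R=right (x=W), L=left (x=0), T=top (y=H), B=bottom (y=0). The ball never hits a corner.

Final position: (0,10)
Wall sequence: LRLRL

1. t=1/3 → L at (0,10/3); v=(3,1)
2. t=5/3 → R at (5,5); v=(-3,1)
3. t=5/3 → L at (0,20/3); v=(3,1)
4. t=5/3 → R at (5,25/3); v=(-3,1)
5. t=5/3 → L at (0,10); v=(3,1)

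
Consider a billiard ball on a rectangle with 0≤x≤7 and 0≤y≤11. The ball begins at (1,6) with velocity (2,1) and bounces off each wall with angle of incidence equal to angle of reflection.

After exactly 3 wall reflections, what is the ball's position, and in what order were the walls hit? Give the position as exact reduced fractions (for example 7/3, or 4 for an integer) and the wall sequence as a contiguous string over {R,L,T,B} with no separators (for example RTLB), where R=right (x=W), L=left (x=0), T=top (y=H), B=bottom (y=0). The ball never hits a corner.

Final position: (0,19/2)
Wall sequence: RTL

1. t=3 → R at (7,9); v=(-2,1)
2. t=2 → T at (3,11); v=(-2,-1)
3. t=3/2 → L at (0,19/2); v=(2,-1)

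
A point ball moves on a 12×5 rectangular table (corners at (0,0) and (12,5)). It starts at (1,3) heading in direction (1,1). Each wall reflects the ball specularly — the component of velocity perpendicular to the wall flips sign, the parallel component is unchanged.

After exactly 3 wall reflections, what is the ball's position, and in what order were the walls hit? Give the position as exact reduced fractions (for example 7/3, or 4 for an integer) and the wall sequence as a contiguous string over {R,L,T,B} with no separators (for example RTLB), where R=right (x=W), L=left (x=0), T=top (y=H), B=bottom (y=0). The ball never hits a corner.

Final position: (12,4)
Wall sequence: TBR

1. t=2 → T at (3,5); v=(1,-1)
2. t=5 → B at (8,0); v=(1,1)
3. t=4 → R at (12,4); v=(-1,1)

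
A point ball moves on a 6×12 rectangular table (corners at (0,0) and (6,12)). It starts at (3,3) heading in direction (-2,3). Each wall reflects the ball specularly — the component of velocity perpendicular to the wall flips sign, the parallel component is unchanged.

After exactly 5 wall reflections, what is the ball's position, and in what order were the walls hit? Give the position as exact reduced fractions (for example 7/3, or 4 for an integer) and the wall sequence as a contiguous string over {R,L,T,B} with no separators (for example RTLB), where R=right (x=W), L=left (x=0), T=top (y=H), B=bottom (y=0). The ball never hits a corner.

1. t=3/2 → L at (0,15/2); v=(2,3)
2. t=3/2 → T at (3,12); v=(2,-3)
3. t=3/2 → R at (6,15/2); v=(-2,-3)
4. t=5/2 → B at (1,0); v=(-2,3)
5. t=1/2 → L at (0,3/2); v=(2,3)

Final position: (0,3/2)
Wall sequence: LTRBL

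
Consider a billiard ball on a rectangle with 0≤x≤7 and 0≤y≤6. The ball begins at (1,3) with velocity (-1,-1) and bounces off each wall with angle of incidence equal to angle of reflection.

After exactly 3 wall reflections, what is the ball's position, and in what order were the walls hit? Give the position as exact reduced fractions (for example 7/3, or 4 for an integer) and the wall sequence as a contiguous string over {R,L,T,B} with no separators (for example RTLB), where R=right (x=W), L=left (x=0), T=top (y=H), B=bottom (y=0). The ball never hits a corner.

Final position: (7,5)
Wall sequence: LBR

1. t=1 → L at (0,2); v=(1,-1)
2. t=2 → B at (2,0); v=(1,1)
3. t=5 → R at (7,5); v=(-1,1)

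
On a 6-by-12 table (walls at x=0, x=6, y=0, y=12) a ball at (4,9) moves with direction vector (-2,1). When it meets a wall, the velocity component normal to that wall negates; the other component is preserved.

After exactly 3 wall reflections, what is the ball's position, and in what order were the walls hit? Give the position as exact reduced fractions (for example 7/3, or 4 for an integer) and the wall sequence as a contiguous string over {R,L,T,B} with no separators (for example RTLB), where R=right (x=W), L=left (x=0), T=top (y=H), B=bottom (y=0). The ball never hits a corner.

Final position: (6,10)
Wall sequence: LTR

1. t=2 → L at (0,11); v=(2,1)
2. t=1 → T at (2,12); v=(2,-1)
3. t=2 → R at (6,10); v=(-2,-1)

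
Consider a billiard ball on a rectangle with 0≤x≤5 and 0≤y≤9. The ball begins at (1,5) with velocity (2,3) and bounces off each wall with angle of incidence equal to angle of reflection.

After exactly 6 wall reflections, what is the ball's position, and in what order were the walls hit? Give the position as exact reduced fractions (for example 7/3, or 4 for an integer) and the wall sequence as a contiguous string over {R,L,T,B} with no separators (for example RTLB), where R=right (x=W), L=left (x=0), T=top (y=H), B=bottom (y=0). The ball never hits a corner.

1. t=4/3 → T at (11/3,9); v=(2,-3)
2. t=2/3 → R at (5,7); v=(-2,-3)
3. t=7/3 → B at (1/3,0); v=(-2,3)
4. t=1/6 → L at (0,1/2); v=(2,3)
5. t=5/2 → R at (5,8); v=(-2,3)
6. t=1/3 → T at (13/3,9); v=(-2,-3)

Final position: (13/3,9)
Wall sequence: TRBLRT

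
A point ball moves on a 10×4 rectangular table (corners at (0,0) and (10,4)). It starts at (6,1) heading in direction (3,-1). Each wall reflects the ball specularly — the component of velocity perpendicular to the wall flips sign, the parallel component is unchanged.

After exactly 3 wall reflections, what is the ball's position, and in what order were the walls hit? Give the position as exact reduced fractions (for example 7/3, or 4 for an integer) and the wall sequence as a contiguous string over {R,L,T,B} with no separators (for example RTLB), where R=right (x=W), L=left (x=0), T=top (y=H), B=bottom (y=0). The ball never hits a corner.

Final position: (0,11/3)
Wall sequence: BRL

1. t=1 → B at (9,0); v=(3,1)
2. t=1/3 → R at (10,1/3); v=(-3,1)
3. t=10/3 → L at (0,11/3); v=(3,1)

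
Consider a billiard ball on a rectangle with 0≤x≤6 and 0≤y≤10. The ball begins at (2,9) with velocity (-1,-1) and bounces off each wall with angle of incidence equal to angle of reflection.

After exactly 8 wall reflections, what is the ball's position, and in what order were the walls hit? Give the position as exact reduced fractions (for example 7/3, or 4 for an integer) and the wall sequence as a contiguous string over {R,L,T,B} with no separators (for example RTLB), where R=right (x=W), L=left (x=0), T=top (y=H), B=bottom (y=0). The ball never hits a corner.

1. t=2 → L at (0,7); v=(1,-1)
2. t=6 → R at (6,1); v=(-1,-1)
3. t=1 → B at (5,0); v=(-1,1)
4. t=5 → L at (0,5); v=(1,1)
5. t=5 → T at (5,10); v=(1,-1)
6. t=1 → R at (6,9); v=(-1,-1)
7. t=6 → L at (0,3); v=(1,-1)
8. t=3 → B at (3,0); v=(1,1)

Final position: (3,0)
Wall sequence: LRBLTRLB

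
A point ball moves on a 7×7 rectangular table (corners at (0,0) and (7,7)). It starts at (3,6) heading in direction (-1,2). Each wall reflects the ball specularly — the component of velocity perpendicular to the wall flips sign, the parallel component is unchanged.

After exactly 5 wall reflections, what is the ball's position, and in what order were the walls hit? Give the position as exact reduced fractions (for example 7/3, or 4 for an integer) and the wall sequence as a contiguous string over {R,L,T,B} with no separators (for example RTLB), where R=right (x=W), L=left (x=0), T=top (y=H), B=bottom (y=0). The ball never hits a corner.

Final position: (7,2)
Wall sequence: TLBTR

1. t=1/2 → T at (5/2,7); v=(-1,-2)
2. t=5/2 → L at (0,2); v=(1,-2)
3. t=1 → B at (1,0); v=(1,2)
4. t=7/2 → T at (9/2,7); v=(1,-2)
5. t=5/2 → R at (7,2); v=(-1,-2)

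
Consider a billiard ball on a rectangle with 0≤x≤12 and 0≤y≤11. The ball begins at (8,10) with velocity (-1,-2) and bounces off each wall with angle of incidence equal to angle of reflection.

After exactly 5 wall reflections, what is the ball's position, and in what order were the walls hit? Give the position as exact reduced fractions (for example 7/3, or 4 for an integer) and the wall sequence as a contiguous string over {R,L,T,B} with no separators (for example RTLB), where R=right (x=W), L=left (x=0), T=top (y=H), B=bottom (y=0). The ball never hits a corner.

Final position: (12,8)
Wall sequence: BLTBR

1. t=5 → B at (3,0); v=(-1,2)
2. t=3 → L at (0,6); v=(1,2)
3. t=5/2 → T at (5/2,11); v=(1,-2)
4. t=11/2 → B at (8,0); v=(1,2)
5. t=4 → R at (12,8); v=(-1,2)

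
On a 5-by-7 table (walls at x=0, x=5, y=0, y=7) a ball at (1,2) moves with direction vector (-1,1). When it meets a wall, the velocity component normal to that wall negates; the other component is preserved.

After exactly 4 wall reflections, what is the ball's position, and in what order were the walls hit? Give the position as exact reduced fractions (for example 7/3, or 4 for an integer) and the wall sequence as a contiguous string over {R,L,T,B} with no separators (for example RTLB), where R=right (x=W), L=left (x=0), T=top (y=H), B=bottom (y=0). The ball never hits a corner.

1. t=1 → L at (0,3); v=(1,1)
2. t=4 → T at (4,7); v=(1,-1)
3. t=1 → R at (5,6); v=(-1,-1)
4. t=5 → L at (0,1); v=(1,-1)

Final position: (0,1)
Wall sequence: LTRL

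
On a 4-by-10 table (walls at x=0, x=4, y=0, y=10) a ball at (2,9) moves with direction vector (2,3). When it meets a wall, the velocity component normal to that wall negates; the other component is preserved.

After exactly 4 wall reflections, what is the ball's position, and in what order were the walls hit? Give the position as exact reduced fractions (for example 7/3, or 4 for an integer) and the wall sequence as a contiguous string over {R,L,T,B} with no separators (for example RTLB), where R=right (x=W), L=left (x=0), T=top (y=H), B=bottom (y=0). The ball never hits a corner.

Final position: (4/3,0)
Wall sequence: TRLB

1. t=1/3 → T at (8/3,10); v=(2,-3)
2. t=2/3 → R at (4,8); v=(-2,-3)
3. t=2 → L at (0,2); v=(2,-3)
4. t=2/3 → B at (4/3,0); v=(2,3)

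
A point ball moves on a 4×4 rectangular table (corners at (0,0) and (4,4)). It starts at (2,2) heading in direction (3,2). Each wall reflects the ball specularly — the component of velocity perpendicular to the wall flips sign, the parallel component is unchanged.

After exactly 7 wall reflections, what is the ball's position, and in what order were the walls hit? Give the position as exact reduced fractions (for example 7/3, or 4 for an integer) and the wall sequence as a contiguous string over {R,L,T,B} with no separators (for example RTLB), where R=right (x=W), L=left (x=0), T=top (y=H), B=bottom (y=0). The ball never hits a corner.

1. t=2/3 → R at (4,10/3); v=(-3,2)
2. t=1/3 → T at (3,4); v=(-3,-2)
3. t=1 → L at (0,2); v=(3,-2)
4. t=1 → B at (3,0); v=(3,2)
5. t=1/3 → R at (4,2/3); v=(-3,2)
6. t=4/3 → L at (0,10/3); v=(3,2)
7. t=1/3 → T at (1,4); v=(3,-2)

Final position: (1,4)
Wall sequence: RTLBRLT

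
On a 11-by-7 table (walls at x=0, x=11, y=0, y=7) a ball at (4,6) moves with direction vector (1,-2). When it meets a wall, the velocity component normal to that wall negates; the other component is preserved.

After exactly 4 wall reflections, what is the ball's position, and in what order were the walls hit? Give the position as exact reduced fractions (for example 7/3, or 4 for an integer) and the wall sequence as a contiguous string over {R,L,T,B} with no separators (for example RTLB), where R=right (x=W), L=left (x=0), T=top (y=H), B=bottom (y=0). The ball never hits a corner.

Final position: (8,0)
Wall sequence: BTRB

1. t=3 → B at (7,0); v=(1,2)
2. t=7/2 → T at (21/2,7); v=(1,-2)
3. t=1/2 → R at (11,6); v=(-1,-2)
4. t=3 → B at (8,0); v=(-1,2)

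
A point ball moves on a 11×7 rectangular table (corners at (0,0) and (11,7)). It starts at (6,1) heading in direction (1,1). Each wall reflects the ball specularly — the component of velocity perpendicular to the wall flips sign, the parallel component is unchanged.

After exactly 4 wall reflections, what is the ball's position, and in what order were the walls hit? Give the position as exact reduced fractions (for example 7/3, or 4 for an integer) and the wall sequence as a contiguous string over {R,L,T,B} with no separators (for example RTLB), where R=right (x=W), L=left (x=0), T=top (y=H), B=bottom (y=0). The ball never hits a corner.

1. t=5 → R at (11,6); v=(-1,1)
2. t=1 → T at (10,7); v=(-1,-1)
3. t=7 → B at (3,0); v=(-1,1)
4. t=3 → L at (0,3); v=(1,1)

Final position: (0,3)
Wall sequence: RTBL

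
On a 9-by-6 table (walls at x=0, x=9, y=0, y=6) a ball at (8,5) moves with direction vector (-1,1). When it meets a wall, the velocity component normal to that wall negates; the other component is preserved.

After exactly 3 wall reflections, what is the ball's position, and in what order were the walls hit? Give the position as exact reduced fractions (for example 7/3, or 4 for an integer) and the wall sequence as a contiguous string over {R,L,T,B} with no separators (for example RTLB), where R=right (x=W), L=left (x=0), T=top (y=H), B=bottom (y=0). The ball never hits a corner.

1. t=1 → T at (7,6); v=(-1,-1)
2. t=6 → B at (1,0); v=(-1,1)
3. t=1 → L at (0,1); v=(1,1)

Final position: (0,1)
Wall sequence: TBL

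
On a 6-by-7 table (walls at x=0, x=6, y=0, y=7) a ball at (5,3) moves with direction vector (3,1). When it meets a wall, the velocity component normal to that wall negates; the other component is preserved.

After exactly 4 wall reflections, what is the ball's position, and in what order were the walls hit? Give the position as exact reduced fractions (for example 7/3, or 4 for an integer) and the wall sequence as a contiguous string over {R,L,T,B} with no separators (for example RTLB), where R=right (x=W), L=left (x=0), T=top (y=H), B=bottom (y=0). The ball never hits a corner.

Final position: (6,20/3)
Wall sequence: RLTR

1. t=1/3 → R at (6,10/3); v=(-3,1)
2. t=2 → L at (0,16/3); v=(3,1)
3. t=5/3 → T at (5,7); v=(3,-1)
4. t=1/3 → R at (6,20/3); v=(-3,-1)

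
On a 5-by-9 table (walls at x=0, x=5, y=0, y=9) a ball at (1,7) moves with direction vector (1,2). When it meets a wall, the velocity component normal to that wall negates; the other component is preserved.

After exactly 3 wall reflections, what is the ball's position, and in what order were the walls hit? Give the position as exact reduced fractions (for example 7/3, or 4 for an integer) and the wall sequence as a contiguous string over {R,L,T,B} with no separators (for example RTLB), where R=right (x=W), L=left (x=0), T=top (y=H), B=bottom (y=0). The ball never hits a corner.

Final position: (7/2,0)
Wall sequence: TRB

1. t=1 → T at (2,9); v=(1,-2)
2. t=3 → R at (5,3); v=(-1,-2)
3. t=3/2 → B at (7/2,0); v=(-1,2)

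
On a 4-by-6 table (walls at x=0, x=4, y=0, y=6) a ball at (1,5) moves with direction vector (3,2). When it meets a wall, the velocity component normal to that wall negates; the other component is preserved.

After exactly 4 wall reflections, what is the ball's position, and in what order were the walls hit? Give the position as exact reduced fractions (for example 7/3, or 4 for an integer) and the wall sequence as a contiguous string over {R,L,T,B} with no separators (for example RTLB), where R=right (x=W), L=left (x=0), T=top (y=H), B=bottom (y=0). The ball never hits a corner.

1. t=1/2 → T at (5/2,6); v=(3,-2)
2. t=1/2 → R at (4,5); v=(-3,-2)
3. t=4/3 → L at (0,7/3); v=(3,-2)
4. t=7/6 → B at (7/2,0); v=(3,2)

Final position: (7/2,0)
Wall sequence: TRLB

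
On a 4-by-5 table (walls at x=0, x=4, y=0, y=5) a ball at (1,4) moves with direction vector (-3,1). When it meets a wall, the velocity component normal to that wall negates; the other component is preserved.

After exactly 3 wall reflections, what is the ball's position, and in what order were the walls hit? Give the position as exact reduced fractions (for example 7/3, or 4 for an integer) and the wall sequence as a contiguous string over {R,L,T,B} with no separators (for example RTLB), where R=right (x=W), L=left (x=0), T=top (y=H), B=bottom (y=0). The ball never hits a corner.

1. t=1/3 → L at (0,13/3); v=(3,1)
2. t=2/3 → T at (2,5); v=(3,-1)
3. t=2/3 → R at (4,13/3); v=(-3,-1)

Final position: (4,13/3)
Wall sequence: LTR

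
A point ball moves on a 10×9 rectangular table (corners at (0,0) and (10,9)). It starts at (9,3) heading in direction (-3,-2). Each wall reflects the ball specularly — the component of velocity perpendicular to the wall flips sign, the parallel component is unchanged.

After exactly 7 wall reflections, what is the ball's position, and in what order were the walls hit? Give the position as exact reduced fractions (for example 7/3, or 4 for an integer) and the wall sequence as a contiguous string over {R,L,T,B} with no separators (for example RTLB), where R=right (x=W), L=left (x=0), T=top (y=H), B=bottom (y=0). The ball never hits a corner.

Final position: (10,5)
Wall sequence: BLTRLBR

1. t=3/2 → B at (9/2,0); v=(-3,2)
2. t=3/2 → L at (0,3); v=(3,2)
3. t=3 → T at (9,9); v=(3,-2)
4. t=1/3 → R at (10,25/3); v=(-3,-2)
5. t=10/3 → L at (0,5/3); v=(3,-2)
6. t=5/6 → B at (5/2,0); v=(3,2)
7. t=5/2 → R at (10,5); v=(-3,2)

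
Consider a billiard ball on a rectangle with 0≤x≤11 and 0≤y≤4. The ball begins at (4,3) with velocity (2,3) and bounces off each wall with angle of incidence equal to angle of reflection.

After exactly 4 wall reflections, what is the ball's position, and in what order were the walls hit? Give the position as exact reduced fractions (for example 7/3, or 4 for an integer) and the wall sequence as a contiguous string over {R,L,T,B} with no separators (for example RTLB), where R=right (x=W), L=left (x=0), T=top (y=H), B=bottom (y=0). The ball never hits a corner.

1. t=1/3 → T at (14/3,4); v=(2,-3)
2. t=4/3 → B at (22/3,0); v=(2,3)
3. t=4/3 → T at (10,4); v=(2,-3)
4. t=1/2 → R at (11,5/2); v=(-2,-3)

Final position: (11,5/2)
Wall sequence: TBTR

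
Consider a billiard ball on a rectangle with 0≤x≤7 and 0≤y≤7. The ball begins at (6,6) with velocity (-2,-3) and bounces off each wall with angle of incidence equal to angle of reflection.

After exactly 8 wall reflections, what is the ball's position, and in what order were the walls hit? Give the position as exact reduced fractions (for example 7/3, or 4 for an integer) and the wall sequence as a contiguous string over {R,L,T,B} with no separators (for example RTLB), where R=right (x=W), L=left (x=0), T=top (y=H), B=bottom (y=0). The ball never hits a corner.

1. t=2 → B at (2,0); v=(-2,3)
2. t=1 → L at (0,3); v=(2,3)
3. t=4/3 → T at (8/3,7); v=(2,-3)
4. t=13/6 → R at (7,1/2); v=(-2,-3)
5. t=1/6 → B at (20/3,0); v=(-2,3)
6. t=7/3 → T at (2,7); v=(-2,-3)
7. t=1 → L at (0,4); v=(2,-3)
8. t=4/3 → B at (8/3,0); v=(2,3)

Final position: (8/3,0)
Wall sequence: BLTRBTLB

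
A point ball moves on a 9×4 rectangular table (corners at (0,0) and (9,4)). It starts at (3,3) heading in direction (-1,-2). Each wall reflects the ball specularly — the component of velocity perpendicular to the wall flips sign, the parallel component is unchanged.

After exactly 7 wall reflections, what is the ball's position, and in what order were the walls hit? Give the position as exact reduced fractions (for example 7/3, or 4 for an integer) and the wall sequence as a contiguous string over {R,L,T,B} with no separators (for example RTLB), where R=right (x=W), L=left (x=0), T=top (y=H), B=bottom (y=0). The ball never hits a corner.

1. t=3/2 → B at (3/2,0); v=(-1,2)
2. t=3/2 → L at (0,3); v=(1,2)
3. t=1/2 → T at (1/2,4); v=(1,-2)
4. t=2 → B at (5/2,0); v=(1,2)
5. t=2 → T at (9/2,4); v=(1,-2)
6. t=2 → B at (13/2,0); v=(1,2)
7. t=2 → T at (17/2,4); v=(1,-2)

Final position: (17/2,4)
Wall sequence: BLTBTBT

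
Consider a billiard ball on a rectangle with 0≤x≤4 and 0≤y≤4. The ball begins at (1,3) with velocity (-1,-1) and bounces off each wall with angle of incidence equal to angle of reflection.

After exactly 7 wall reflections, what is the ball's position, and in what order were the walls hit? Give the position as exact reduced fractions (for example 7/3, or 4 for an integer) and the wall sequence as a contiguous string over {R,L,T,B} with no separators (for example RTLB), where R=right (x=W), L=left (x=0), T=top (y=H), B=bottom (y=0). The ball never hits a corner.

1. t=1 → L at (0,2); v=(1,-1)
2. t=2 → B at (2,0); v=(1,1)
3. t=2 → R at (4,2); v=(-1,1)
4. t=2 → T at (2,4); v=(-1,-1)
5. t=2 → L at (0,2); v=(1,-1)
6. t=2 → B at (2,0); v=(1,1)
7. t=2 → R at (4,2); v=(-1,1)

Final position: (4,2)
Wall sequence: LBRTLBR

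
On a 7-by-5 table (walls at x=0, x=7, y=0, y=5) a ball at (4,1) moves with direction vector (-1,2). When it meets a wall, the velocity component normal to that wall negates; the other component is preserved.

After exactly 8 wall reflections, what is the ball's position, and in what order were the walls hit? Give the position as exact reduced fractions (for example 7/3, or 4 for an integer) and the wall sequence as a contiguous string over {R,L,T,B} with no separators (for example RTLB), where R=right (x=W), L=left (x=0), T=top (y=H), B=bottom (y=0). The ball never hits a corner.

1. t=2 → T at (2,5); v=(-1,-2)
2. t=2 → L at (0,1); v=(1,-2)
3. t=1/2 → B at (1/2,0); v=(1,2)
4. t=5/2 → T at (3,5); v=(1,-2)
5. t=5/2 → B at (11/2,0); v=(1,2)
6. t=3/2 → R at (7,3); v=(-1,2)
7. t=1 → T at (6,5); v=(-1,-2)
8. t=5/2 → B at (7/2,0); v=(-1,2)

Final position: (7/2,0)
Wall sequence: TLBTBRTB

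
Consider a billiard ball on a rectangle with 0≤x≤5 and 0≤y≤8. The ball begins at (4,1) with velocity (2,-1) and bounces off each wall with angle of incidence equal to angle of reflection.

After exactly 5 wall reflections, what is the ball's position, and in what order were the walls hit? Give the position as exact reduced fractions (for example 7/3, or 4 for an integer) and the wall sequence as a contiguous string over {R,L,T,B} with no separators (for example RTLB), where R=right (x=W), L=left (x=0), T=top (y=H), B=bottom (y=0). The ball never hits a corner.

Final position: (0,7)
Wall sequence: RBLRL

1. t=1/2 → R at (5,1/2); v=(-2,-1)
2. t=1/2 → B at (4,0); v=(-2,1)
3. t=2 → L at (0,2); v=(2,1)
4. t=5/2 → R at (5,9/2); v=(-2,1)
5. t=5/2 → L at (0,7); v=(2,1)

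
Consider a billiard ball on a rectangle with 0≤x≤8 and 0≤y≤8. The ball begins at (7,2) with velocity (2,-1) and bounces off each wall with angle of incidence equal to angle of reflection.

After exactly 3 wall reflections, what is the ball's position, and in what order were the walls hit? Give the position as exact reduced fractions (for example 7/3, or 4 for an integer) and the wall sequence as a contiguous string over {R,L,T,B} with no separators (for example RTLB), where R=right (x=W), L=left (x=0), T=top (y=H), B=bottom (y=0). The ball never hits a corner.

1. t=1/2 → R at (8,3/2); v=(-2,-1)
2. t=3/2 → B at (5,0); v=(-2,1)
3. t=5/2 → L at (0,5/2); v=(2,1)

Final position: (0,5/2)
Wall sequence: RBL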